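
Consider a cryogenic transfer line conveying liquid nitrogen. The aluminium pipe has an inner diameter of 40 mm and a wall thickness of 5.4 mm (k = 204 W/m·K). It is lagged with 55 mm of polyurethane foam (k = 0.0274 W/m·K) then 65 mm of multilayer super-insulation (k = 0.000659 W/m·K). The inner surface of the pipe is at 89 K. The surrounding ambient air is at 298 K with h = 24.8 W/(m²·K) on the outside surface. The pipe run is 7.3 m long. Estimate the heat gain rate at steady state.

Q ≈ 10.2 W

For a radial system each layer contributes R = ln(r_out/r_in)/(2πkL); films add R = 1/(hA).
R_aluminium pipe wall = ln(25.4/20)/(2π×204×7.3) = 2.554×10^-5 K/W
R_polyurethane foam = ln(80.4/25.4)/(2π×0.0274×7.3) = 0.9169 K/W
R_multilayer super-insulation = ln(145.4/80.4)/(2π×0.000659×7.3) = 19.6 K/W
R_outer film = 1/(h_o·2πr_oL) = 1/(24.8×2π×0.1454×7.3) = 0.006046 K/W
R_total = 20.52 K/W
Q = ΔT/R_total = 209/20.52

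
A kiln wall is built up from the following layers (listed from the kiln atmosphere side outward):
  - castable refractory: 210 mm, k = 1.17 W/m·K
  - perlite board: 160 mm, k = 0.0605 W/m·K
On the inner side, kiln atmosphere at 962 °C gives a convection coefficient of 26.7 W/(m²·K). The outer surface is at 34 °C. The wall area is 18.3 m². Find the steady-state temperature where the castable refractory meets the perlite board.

Treating each layer as a thermal resistance in series:
R_inner film = 1/(h_i·A) = 1/(26.7×18.3) = 0.002047 K/W
R_castable refractory = L/(kA) = 0.21/(1.17×18.3) = 0.009808 K/W
R_perlite board = L/(kA) = 0.16/(0.0605×18.3) = 0.1445 K/W
R_total = 0.1564 K/W;  Q = ΔT/R_total = 928/0.1564 = 5935 W
T_interface = T_inner − Q·ΣR(inner→interface) = 962 − 5930×0.01185

T ≈ 892 °C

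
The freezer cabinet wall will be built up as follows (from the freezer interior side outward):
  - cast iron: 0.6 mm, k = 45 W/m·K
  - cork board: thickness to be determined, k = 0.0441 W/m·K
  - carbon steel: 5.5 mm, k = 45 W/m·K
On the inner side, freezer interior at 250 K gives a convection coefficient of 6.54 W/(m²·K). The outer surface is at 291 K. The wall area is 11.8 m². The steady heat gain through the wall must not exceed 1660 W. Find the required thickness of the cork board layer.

Series thermal resistances:
R_inner film = 1/(h_i·A) = 1/(6.54×11.8) = 0.01296 K/W
R_cast iron = L/(kA) = 0.0006/(45×11.8) = 1.13×10^-6 K/W
R_carbon steel = L/(kA) = 0.0055/(45×11.8) = 1.036×10^-5 K/W
Sum of the known resistances R_other = 0.01297 K/W
Required total resistance R_tot = ΔT/Q_allow = 41/1660 = 0.0247 K/W
R_cork board = R_tot − R_other = 0.01173 K/W
L = R·k·A = 0.01173×0.0441×11.8

L ≈ 6.1 mm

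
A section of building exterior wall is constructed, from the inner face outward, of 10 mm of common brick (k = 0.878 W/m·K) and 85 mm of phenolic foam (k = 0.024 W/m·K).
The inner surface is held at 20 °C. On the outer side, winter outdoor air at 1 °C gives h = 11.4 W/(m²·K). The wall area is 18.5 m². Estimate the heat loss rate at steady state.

Q ≈ 96.5 W

Using the resistance-network approach (series):
R_common brick = L/(kA) = 0.01/(0.878×18.5) = 6.156×10^-4 K/W
R_phenolic foam = L/(kA) = 0.085/(0.024×18.5) = 0.1914 K/W
R_outer film = 1/(h_o·A) = 1/(11.4×18.5) = 0.004742 K/W
R_total = 0.1968 K/W
Q = ΔT / R_total = 19 / 0.1968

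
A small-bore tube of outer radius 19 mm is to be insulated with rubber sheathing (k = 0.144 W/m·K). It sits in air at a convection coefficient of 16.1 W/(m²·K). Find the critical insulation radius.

r_cr ≈ 8.94 mm

For a cylinder r_cr = k/h = 0.144/16.1
r_cr = 8.94 mm; since the bare radius (19 mm) is above r_cr, any added insulation will reduce heat loss.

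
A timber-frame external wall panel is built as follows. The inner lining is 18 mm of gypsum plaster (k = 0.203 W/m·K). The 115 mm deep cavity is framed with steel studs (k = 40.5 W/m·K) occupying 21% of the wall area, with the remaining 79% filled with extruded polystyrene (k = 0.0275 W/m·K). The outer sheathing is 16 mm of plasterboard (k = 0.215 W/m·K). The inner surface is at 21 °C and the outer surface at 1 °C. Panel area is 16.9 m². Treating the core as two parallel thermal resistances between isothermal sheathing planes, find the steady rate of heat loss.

Q ≈ 1910 W

Sheathing layers in series; stud and cavity paths in parallel between them.
R_inner = 0.018/(0.203×16.9) = 0.005247 K/W
R_stud  = 0.115/(40.5×0.21×16.9) = 8.001×10^-4 K/W
R_cav   = 0.115/(0.0275×0.79×16.9) = 0.3132 K/W
1/R_core = 1/R_stud + 1/R_cav → R_core = 7.98×10^-4 K/W
R_outer = 0.016/(0.215×16.9) = 0.004403 K/W
R_total = 0.01045 K/W
Q = ΔT/R_total = 20/0.01045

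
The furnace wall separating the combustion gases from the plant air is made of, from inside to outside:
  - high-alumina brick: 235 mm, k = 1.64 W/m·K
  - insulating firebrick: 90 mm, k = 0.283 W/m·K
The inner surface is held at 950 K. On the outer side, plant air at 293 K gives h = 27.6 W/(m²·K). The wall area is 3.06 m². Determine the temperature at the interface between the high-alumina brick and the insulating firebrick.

T ≈ 761 K

Model the wall as resistances in series:
R_high-alumina brick = L/(kA) = 0.235/(1.64×3.06) = 0.04683 K/W
R_insulating firebrick = L/(kA) = 0.09/(0.283×3.06) = 0.1039 K/W
R_outer film = 1/(h_o·A) = 1/(27.6×3.06) = 0.01184 K/W
R_total = 0.1626 K/W;  Q = ΔT/R_total = 657/0.1626 = 4041 W
T_interface = T_inner − Q·ΣR(inner→interface) = 950 − 4040×0.04683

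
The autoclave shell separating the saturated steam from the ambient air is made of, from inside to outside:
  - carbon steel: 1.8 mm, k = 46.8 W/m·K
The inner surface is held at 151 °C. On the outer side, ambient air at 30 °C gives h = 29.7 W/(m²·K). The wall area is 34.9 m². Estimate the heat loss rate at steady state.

Q ≈ 125000 W

Thermal resistances in series:
R_carbon steel = L/(kA) = 0.0018/(46.8×34.9) = 1.102×10^-6 K/W
R_outer film = 1/(h_o·A) = 1/(29.7×34.9) = 9.648×10^-4 K/W
R_total = 9.659×10^-4 K/W
Q = ΔT / R_total = 121 / 9.659×10^-4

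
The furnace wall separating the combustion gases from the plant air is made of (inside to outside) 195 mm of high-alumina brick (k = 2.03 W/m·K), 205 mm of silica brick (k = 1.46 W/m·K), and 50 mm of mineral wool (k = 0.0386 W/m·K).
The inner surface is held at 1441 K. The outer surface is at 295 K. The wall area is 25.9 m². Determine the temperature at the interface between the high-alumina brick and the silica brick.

Thermal resistances in series:
R_high-alumina brick = L/(kA) = 0.195/(2.03×25.9) = 0.003709 K/W
R_silica brick = L/(kA) = 0.205/(1.46×25.9) = 0.005421 K/W
R_mineral wool = L/(kA) = 0.05/(0.0386×25.9) = 0.05001 K/W
R_total = 0.05914 K/W;  Q = ΔT/R_total = 1146/0.05914 = 19380 W
T_interface = T_inner − Q·ΣR(inner→interface) = 1441 − 19400×0.003709

T ≈ 1370 K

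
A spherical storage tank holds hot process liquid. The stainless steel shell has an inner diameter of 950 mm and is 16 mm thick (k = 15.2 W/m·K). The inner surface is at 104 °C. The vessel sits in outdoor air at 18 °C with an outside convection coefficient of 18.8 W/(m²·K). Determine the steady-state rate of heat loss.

Q ≈ 4800 W

For a spherical shell R = (1/r₁ − 1/r₂)/(4πk); film R = 1/(h·4πr²). In series:
R_stainless steel shell = (1/0.475 − 1/0.491)/(4π×15.2) = 3.592×10^-4 K/W
R_outer film = 1/(h·4πr_o²) = 1/(18.8×4π×0.491²) = 0.01756 K/W
R_total = 0.01792 K/W
Q = ΔT/R_total = 86/0.01792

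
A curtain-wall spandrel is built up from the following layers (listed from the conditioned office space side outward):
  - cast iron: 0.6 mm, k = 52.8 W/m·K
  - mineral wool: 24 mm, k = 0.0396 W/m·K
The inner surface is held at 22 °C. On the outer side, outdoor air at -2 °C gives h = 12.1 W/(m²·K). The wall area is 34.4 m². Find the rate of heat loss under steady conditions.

Treating each layer as a thermal resistance in series:
R_cast iron = L/(kA) = 0.0006/(52.8×34.4) = 3.303×10^-7 K/W
R_mineral wool = L/(kA) = 0.024/(0.0396×34.4) = 0.01762 K/W
R_outer film = 1/(h_o·A) = 1/(12.1×34.4) = 0.002402 K/W
R_total = 0.02002 K/W
Q = ΔT / R_total = 24 / 0.02002

Q ≈ 1200 W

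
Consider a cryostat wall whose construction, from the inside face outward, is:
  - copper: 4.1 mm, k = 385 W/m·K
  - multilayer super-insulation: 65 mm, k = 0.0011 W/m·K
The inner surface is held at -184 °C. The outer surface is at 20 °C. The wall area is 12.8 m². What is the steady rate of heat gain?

Q ≈ 44.2 W

Treating each layer as a thermal resistance in series:
R_copper = L/(kA) = 0.0041/(385×12.8) = 8.32×10^-7 K/W
R_multilayer super-insulation = L/(kA) = 0.065/(0.0011×12.8) = 4.616 K/W
R_total = 4.616 K/W
Q = ΔT / R_total = 204 / 4.616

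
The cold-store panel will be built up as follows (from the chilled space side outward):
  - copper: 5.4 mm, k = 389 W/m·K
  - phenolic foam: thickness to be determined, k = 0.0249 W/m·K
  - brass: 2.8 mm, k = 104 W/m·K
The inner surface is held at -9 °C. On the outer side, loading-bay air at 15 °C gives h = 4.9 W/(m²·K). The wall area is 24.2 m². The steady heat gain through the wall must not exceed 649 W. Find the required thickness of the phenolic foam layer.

Model the wall as resistances in series:
R_copper = L/(kA) = 0.0054/(389×24.2) = 5.736×10^-7 K/W
R_brass = L/(kA) = 0.0028/(104×24.2) = 1.113×10^-6 K/W
R_outer film = 1/(h_o·A) = 1/(4.9×24.2) = 0.008433 K/W
Sum of the known resistances R_other = 0.008435 K/W
Required total resistance R_tot = ΔT/Q_allow = 24/649 = 0.03698 K/W
R_phenolic foam = R_tot − R_other = 0.02855 K/W
L = R·k·A = 0.02855×0.0249×24.2

L ≈ 17.2 mm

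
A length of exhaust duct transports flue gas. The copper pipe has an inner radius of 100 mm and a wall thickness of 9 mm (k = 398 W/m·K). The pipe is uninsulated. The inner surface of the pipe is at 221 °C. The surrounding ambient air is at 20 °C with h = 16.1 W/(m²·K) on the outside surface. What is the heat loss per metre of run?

For a radial system each layer contributes R = ln(r_out/r_in)/(2πkL); films add R = 1/(hA).
R_copper pipe wall = ln(109/100)/(2π×398×1) = 3.446×10^-5 K/W
R_outer film = 1/(h_o·2πr_oL) = 1/(16.1×2π×0.109×1) = 0.09069 K/W
R_total = 0.09073 K/W
Q = ΔT/R_total = 201/0.09073

q′ ≈ 2220 W/m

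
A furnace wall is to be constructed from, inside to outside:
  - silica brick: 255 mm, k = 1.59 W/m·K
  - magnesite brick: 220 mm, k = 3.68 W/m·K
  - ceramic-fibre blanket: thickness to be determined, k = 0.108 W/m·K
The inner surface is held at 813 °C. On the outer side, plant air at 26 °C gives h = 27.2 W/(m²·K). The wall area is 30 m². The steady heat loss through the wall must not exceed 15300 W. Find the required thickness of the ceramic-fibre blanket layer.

Model the wall as resistances in series:
R_silica brick = L/(kA) = 0.255/(1.59×30) = 0.005346 K/W
R_magnesite brick = L/(kA) = 0.22/(3.68×30) = 0.001993 K/W
R_outer film = 1/(h_o·A) = 1/(27.2×30) = 0.001225 K/W
Sum of the known resistances R_other = 0.008564 K/W
Required total resistance R_tot = ΔT/Q_allow = 787/15300 = 0.05144 K/W
R_ceramic-fibre blanket = R_tot − R_other = 0.04287 K/W
L = R·k·A = 0.04287×0.108×30

L ≈ 139 mm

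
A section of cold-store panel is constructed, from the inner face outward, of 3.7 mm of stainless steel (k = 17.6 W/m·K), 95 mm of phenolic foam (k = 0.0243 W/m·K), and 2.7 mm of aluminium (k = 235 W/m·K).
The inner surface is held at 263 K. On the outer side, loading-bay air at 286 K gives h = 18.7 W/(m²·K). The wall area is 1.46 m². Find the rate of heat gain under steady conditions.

Thermal resistances in series:
R_stainless steel = L/(kA) = 0.0037/(17.6×1.46) = 1.44×10^-4 K/W
R_phenolic foam = L/(kA) = 0.095/(0.0243×1.46) = 2.678 K/W
R_aluminium = L/(kA) = 0.0027/(235×1.46) = 7.869×10^-6 K/W
R_outer film = 1/(h_o·A) = 1/(18.7×1.46) = 0.03663 K/W
R_total = 2.714 K/W
Q = ΔT / R_total = 23 / 2.714

Q ≈ 8.47 W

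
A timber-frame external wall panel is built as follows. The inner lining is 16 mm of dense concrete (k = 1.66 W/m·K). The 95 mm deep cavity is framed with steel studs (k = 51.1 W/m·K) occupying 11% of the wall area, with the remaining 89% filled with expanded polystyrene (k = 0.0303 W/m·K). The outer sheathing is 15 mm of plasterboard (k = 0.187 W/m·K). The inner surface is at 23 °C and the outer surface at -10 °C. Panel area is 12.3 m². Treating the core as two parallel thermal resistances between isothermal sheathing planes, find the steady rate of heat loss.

Q ≈ 3810 W

Sheathing layers in series; stud and cavity paths in parallel between them.
R_inner = 0.016/(1.66×12.3) = 7.836×10^-4 K/W
R_stud  = 0.095/(51.1×0.11×12.3) = 0.001374 K/W
R_cav   = 0.095/(0.0303×0.89×12.3) = 0.2864 K/W
1/R_core = 1/R_stud + 1/R_cav → R_core = 0.001367 K/W
R_outer = 0.015/(0.187×12.3) = 0.006521 K/W
R_total = 0.008673 K/W
Q = ΔT/R_total = 33/0.008673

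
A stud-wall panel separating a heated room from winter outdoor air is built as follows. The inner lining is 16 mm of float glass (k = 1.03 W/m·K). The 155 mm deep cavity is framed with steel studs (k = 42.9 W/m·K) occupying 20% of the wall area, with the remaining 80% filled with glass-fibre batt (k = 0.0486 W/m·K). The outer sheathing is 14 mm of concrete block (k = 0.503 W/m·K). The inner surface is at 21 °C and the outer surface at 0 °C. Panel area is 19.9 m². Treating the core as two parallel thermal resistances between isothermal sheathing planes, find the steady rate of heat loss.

Q ≈ 6810 W

Sheathing layers in series; stud and cavity paths in parallel between them.
R_inner = 0.016/(1.03×19.9) = 7.806×10^-4 K/W
R_stud  = 0.155/(42.9×0.2×19.9) = 9.078×10^-4 K/W
R_cav   = 0.155/(0.0486×0.8×19.9) = 0.2003 K/W
1/R_core = 1/R_stud + 1/R_cav → R_core = 9.037×10^-4 K/W
R_outer = 0.014/(0.503×19.9) = 0.001399 K/W
R_total = 0.003083 K/W
Q = ΔT/R_total = 21/0.003083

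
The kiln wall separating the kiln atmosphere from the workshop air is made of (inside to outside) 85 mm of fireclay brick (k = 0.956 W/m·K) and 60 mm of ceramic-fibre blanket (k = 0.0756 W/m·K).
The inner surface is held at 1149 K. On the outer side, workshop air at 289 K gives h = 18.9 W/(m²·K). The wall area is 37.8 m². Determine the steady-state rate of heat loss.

Using the resistance-network approach (series):
R_fireclay brick = L/(kA) = 0.085/(0.956×37.8) = 0.002352 K/W
R_ceramic-fibre blanket = L/(kA) = 0.06/(0.0756×37.8) = 0.021 K/W
R_outer film = 1/(h_o·A) = 1/(18.9×37.8) = 0.0014 K/W
R_total = 0.02475 K/W
Q = ΔT / R_total = 860 / 0.02475

Q ≈ 34800 W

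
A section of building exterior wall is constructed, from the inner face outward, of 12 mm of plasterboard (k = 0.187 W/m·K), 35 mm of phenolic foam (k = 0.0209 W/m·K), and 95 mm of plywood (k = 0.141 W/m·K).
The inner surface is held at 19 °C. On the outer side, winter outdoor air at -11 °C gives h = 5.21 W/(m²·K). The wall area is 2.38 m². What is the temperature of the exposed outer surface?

T ≈ -8.79 °C

Thermal resistances in series:
R_plasterboard = L/(kA) = 0.012/(0.187×2.38) = 0.02696 K/W
R_phenolic foam = L/(kA) = 0.035/(0.0209×2.38) = 0.7036 K/W
R_plywood = L/(kA) = 0.095/(0.141×2.38) = 0.2831 K/W
R_outer film = 1/(h_o·A) = 1/(5.21×2.38) = 0.08065 K/W
R_total = 1.094 K/W;  Q = ΔT/R_total = 30/1.094 = 27.41 W
T_interface = T_inner − Q·ΣR(inner→interface) = 19 − 27.4×1.014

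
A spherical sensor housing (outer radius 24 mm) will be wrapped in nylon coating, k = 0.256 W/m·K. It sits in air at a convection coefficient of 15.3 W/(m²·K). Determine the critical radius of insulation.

For a sphere r_cr = 2k/h = 2×0.256/15.3
r_cr = 33.5 mm; since the bare radius (24 mm) is below r_cr, adding a thin layer of insulation will *increase* heat loss.

r_cr ≈ 33.5 mm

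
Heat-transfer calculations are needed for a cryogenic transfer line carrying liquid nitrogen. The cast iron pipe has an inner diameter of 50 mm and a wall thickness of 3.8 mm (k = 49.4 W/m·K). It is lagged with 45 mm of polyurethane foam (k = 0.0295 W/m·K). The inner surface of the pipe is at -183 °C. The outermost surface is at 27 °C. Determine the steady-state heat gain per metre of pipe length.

q′ ≈ 41.4 W/m

Cylindrical conduction, so R = ln(r₂/r₁)/(2πkL) per layer, in series:
R_cast iron pipe wall = ln(28.8/25)/(2π×49.4×1) = 4.559×10^-4 K/W
R_polyurethane foam = ln(73.8/28.8)/(2π×0.0295×1) = 5.077 K/W
R_total = 5.077 K/W
Q = ΔT/R_total = 210/5.077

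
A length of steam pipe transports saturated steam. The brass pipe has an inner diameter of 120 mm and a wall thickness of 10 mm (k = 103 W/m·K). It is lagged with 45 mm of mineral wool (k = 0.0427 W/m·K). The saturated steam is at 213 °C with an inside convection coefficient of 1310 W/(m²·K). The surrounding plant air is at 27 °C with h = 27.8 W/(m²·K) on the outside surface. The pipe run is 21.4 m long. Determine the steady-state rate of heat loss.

Q ≈ 2090 W

Radial resistances (cylindrical: R_cond = ln(r_o/r_i)/(2πkL), R_conv = 1/(h·2πrL)):
R_inner film = 1/(h_i·2πr₁L) = 1/(1310×2π×0.06×21.4) = 9.462×10^-5 K/W
R_brass pipe wall = ln(70/60)/(2π×103×21.4) = 1.113×10^-5 K/W
R_mineral wool = ln(115/70)/(2π×0.0427×21.4) = 0.08647 K/W
R_outer film = 1/(h_o·2πr_oL) = 1/(27.8×2π×0.115×21.4) = 0.002326 K/W
R_total = 0.0889 K/W
Q = ΔT/R_total = 186/0.0889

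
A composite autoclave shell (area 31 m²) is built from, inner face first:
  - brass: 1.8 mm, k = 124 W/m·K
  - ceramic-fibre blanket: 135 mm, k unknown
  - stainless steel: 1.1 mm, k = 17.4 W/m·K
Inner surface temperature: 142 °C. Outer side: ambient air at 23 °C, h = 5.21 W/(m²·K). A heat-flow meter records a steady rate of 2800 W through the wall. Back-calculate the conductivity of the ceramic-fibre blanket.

k ≈ 0.12 W/(m·K)

Model the wall as resistances in series:
R_brass = L/(kA) = 0.0018/(124×31) = 4.683×10^-7 K/W
R_stainless steel = L/(kA) = 0.0011/(17.4×31) = 2.039×10^-6 K/W
R_outer film = 1/(h_o·A) = 1/(5.21×31) = 0.006192 K/W
Sum of known resistances R_other = 0.006194 K/W
Total R = ΔT/Q = 119/2800 = 0.0425 K/W
R_ceramic-fibre blanket = R_total − R_other = 0.03631 K/W
k = L/(R·A) = 0.135/(0.03631×31)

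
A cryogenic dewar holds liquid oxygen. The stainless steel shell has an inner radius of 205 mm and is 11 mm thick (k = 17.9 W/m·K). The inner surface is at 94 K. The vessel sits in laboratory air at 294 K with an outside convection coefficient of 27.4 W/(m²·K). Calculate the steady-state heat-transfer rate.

For a spherical shell R = (1/r₁ − 1/r₂)/(4πk); film R = 1/(h·4πr²). In series:
R_stainless steel shell = (1/0.205 − 1/0.216)/(4π×17.9) = 0.001104 K/W
R_outer film = 1/(h·4πr_o²) = 1/(27.4×4π×0.216²) = 0.06225 K/W
R_total = 0.06335 K/W
Q = ΔT/R_total = 200/0.06335

Q ≈ 3160 W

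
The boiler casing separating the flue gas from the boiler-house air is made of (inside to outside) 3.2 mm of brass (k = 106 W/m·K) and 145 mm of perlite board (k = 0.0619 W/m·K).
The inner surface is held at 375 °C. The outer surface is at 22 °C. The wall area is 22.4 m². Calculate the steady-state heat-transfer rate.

Series thermal resistances:
R_brass = L/(kA) = 0.0032/(106×22.4) = 1.348×10^-6 K/W
R_perlite board = L/(kA) = 0.145/(0.0619×22.4) = 0.1046 K/W
R_total = 0.1046 K/W
Q = ΔT / R_total = 353 / 0.1046

Q ≈ 3380 W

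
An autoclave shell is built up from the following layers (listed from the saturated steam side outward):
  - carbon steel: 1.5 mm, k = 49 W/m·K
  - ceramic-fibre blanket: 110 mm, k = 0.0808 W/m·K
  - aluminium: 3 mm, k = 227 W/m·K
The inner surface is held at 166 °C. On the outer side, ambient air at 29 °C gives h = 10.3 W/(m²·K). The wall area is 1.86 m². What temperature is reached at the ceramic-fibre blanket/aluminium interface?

T ≈ 38.1 °C

Model the wall as resistances in series:
R_carbon steel = L/(kA) = 0.0015/(49×1.86) = 1.646×10^-5 K/W
R_ceramic-fibre blanket = L/(kA) = 0.11/(0.0808×1.86) = 0.7319 K/W
R_aluminium = L/(kA) = 0.003/(227×1.86) = 7.105×10^-6 K/W
R_outer film = 1/(h_o·A) = 1/(10.3×1.86) = 0.0522 K/W
R_total = 0.7841 K/W;  Q = ΔT/R_total = 137/0.7841 = 174.7 W
T_interface = T_inner − Q·ΣR(inner→interface) = 166 − 175×0.7319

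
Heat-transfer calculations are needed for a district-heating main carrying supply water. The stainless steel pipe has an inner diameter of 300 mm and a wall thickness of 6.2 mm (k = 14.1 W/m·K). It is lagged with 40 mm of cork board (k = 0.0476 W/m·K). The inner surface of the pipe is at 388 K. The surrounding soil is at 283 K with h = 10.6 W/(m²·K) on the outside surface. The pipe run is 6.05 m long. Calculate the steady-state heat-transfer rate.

For a radial system each layer contributes R = ln(r_out/r_in)/(2πkL); films add R = 1/(hA).
R_stainless steel pipe wall = ln(156.2/150)/(2π×14.1×6.05) = 7.557×10^-5 K/W
R_cork board = ln(196.2/156.2)/(2π×0.0476×6.05) = 0.126 K/W
R_outer film = 1/(h_o·2πr_oL) = 1/(10.6×2π×0.1962×6.05) = 0.01265 K/W
R_total = 0.1387 K/W
Q = ΔT/R_total = 105/0.1387

Q ≈ 757 W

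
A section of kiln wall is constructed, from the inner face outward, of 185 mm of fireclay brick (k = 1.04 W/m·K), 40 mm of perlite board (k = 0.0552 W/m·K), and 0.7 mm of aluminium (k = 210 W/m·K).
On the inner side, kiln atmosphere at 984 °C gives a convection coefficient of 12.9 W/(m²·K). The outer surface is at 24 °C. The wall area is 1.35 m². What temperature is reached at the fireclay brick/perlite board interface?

Treating each layer as a thermal resistance in series:
R_inner film = 1/(h_i·A) = 1/(12.9×1.35) = 0.05742 K/W
R_fireclay brick = L/(kA) = 0.185/(1.04×1.35) = 0.1318 K/W
R_perlite board = L/(kA) = 0.04/(0.0552×1.35) = 0.5368 K/W
R_aluminium = L/(kA) = 0.0007/(210×1.35) = 2.469×10^-6 K/W
R_total = 0.726 K/W;  Q = ΔT/R_total = 960/0.726 = 1322 W
T_interface = T_inner − Q·ΣR(inner→interface) = 984 − 1320×0.1892

T ≈ 734 °C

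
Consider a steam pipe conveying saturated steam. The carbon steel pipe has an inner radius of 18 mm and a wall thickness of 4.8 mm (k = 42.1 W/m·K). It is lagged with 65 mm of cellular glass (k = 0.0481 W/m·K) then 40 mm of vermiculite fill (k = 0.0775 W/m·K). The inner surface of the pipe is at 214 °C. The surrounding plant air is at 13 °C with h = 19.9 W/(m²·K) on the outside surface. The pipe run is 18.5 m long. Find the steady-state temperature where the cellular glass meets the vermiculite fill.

T ≈ 44.6 °C

Treating each annulus and film as a series resistance:
R_carbon steel pipe wall = ln(22.8/18)/(2π×42.1×18.5) = 4.831×10^-5 K/W
R_cellular glass = ln(87.8/22.8)/(2π×0.0481×18.5) = 0.2412 K/W
R_vermiculite fill = ln(127.8/87.8)/(2π×0.0775×18.5) = 0.04167 K/W
R_outer film = 1/(h_o·2πr_oL) = 1/(19.9×2π×0.1278×18.5) = 0.003383 K/W
R_total = 0.2863 K/W
Q = ΔT/R_total = 201/0.2863
Q = 702 W
T_interface = T_inner − Q·ΣR(inner→interface) = 214 − 702×0.2412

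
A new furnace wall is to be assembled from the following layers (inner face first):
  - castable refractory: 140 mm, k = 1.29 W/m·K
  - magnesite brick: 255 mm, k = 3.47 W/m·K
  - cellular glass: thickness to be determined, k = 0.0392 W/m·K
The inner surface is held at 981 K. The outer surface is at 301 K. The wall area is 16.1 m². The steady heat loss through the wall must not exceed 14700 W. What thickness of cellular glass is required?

Series thermal resistances:
R_castable refractory = L/(kA) = 0.14/(1.29×16.1) = 0.006741 K/W
R_magnesite brick = L/(kA) = 0.255/(3.47×16.1) = 0.004564 K/W
Sum of the known resistances R_other = 0.01131 K/W
Required total resistance R_tot = ΔT/Q_allow = 680/14700 = 0.04626 K/W
R_cellular glass = R_tot − R_other = 0.03495 K/W
L = R·k·A = 0.03495×0.0392×16.1

L ≈ 22.1 mm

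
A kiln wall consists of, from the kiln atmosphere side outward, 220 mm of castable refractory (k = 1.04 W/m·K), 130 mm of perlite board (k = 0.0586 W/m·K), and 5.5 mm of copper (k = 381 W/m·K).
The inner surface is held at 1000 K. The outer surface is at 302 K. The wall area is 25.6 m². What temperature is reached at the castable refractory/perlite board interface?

Treating each layer as a thermal resistance in series:
R_castable refractory = L/(kA) = 0.22/(1.04×25.6) = 0.008263 K/W
R_perlite board = L/(kA) = 0.13/(0.0586×25.6) = 0.08666 K/W
R_copper = L/(kA) = 0.0055/(381×25.6) = 5.639×10^-7 K/W
R_total = 0.09492 K/W;  Q = ΔT/R_total = 698/0.09492 = 7353 W
T_interface = T_inner − Q·ΣR(inner→interface) = 1000 − 7350×0.008263

T ≈ 939 K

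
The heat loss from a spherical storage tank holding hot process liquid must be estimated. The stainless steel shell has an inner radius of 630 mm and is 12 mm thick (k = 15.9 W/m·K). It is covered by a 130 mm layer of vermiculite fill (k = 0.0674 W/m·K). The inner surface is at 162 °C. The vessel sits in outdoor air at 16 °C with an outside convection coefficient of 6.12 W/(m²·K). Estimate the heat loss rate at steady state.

Q ≈ 440 W

Spherical conduction: R = (1/r_in − 1/r_out)/(4πk) per layer; series-sum.
R_stainless steel shell = (1/0.63 − 1/0.642)/(4π×15.9) = 1.485×10^-4 K/W
R_vermiculite fill = (1/0.642 − 1/0.772)/(4π×0.0674) = 0.3097 K/W
R_outer film = 1/(h·4πr_o²) = 1/(6.12×4π×0.772²) = 0.02182 K/W
R_total = 0.3317 K/W
Q = ΔT/R_total = 146/0.3317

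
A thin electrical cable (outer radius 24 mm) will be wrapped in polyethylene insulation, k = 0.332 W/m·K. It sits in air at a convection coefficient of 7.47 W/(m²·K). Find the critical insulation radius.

r_cr ≈ 44.4 mm

For a cylinder r_cr = k/h = 0.332/7.47
r_cr = 44.4 mm; since the bare radius (24 mm) is below r_cr, adding a thin layer of insulation will *increase* heat loss.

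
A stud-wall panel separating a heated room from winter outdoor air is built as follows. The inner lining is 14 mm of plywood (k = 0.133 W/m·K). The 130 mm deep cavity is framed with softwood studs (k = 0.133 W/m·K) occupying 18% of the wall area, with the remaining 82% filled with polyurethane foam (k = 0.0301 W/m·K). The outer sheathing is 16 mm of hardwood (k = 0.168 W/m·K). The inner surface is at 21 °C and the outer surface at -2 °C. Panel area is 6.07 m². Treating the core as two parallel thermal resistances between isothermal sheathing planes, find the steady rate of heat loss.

Q ≈ 48.6 W

Sheathing layers in series; stud and cavity paths in parallel between them.
R_inner = 0.014/(0.133×6.07) = 0.01734 K/W
R_stud  = 0.13/(0.133×0.18×6.07) = 0.8946 K/W
R_cav   = 0.13/(0.0301×0.82×6.07) = 0.8677 K/W
1/R_core = 1/R_stud + 1/R_cav → R_core = 0.4405 K/W
R_outer = 0.016/(0.168×6.07) = 0.01569 K/W
R_total = 0.4735 K/W
Q = ΔT/R_total = 23/0.4735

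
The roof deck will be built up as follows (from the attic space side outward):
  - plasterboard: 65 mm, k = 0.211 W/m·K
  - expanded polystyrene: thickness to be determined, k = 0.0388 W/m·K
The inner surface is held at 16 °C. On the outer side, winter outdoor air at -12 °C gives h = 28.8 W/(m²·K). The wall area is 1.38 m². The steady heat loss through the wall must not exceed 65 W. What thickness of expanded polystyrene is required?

Treating each layer as a thermal resistance in series:
R_plasterboard = L/(kA) = 0.065/(0.211×1.38) = 0.2232 K/W
R_outer film = 1/(h_o·A) = 1/(28.8×1.38) = 0.02516 K/W
Sum of the known resistances R_other = 0.2484 K/W
Required total resistance R_tot = ΔT/Q_allow = 28/65 = 0.4308 K/W
R_expanded polystyrene = R_tot − R_other = 0.1824 K/W
L = R·k·A = 0.1824×0.0388×1.38

L ≈ 9.77 mm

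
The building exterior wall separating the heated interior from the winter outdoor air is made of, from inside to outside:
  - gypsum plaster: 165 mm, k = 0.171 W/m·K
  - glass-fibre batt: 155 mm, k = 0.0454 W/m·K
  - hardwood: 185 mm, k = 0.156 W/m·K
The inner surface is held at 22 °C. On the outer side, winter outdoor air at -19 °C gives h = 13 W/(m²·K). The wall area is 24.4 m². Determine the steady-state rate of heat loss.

Q ≈ 177 W

Thermal resistances in series:
R_gypsum plaster = L/(kA) = 0.165/(0.171×24.4) = 0.03955 K/W
R_glass-fibre batt = L/(kA) = 0.155/(0.0454×24.4) = 0.1399 K/W
R_hardwood = L/(kA) = 0.185/(0.156×24.4) = 0.0486 K/W
R_outer film = 1/(h_o·A) = 1/(13×24.4) = 0.003153 K/W
R_total = 0.2312 K/W
Q = ΔT / R_total = 41 / 0.2312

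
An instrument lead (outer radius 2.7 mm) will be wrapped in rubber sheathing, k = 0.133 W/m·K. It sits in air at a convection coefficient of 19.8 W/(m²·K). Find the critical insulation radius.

r_cr ≈ 6.72 mm

For a cylinder r_cr = k/h = 0.133/19.8
r_cr = 6.72 mm; since the bare radius (2.7 mm) is below r_cr, adding a thin layer of insulation will *increase* heat loss.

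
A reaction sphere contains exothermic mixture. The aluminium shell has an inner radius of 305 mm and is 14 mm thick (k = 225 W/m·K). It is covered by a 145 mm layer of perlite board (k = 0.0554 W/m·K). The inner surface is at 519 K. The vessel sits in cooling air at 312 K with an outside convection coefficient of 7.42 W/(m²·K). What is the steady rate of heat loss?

Each spherical layer contributes R = (1/r_i − 1/r_o)/(4πk):
R_aluminium shell = (1/0.305 − 1/0.319)/(4π×225) = 5.089×10^-5 K/W
R_perlite board = (1/0.319 − 1/0.464)/(4π×0.0554) = 1.407 K/W
R_outer film = 1/(h·4πr_o²) = 1/(7.42×4π×0.464²) = 0.04981 K/W
R_total = 1.457 K/W
Q = ΔT/R_total = 207/1.457

Q ≈ 142 W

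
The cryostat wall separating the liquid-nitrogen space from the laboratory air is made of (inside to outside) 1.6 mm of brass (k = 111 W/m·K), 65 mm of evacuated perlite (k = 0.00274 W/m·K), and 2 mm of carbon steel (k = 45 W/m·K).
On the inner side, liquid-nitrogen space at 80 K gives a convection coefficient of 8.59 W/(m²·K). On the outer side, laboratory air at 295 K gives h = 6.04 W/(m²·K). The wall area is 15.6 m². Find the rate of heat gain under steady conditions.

Series thermal resistances:
R_inner film = 1/(h_i·A) = 1/(8.59×15.6) = 0.007462 K/W
R_brass = L/(kA) = 0.0016/(111×15.6) = 9.24×10^-7 K/W
R_evacuated perlite = L/(kA) = 0.065/(0.00274×15.6) = 1.521 K/W
R_carbon steel = L/(kA) = 0.002/(45×15.6) = 2.849×10^-6 K/W
R_outer film = 1/(h_o·A) = 1/(6.04×15.6) = 0.01061 K/W
R_total = 1.539 K/W
Q = ΔT / R_total = 215 / 1.539

Q ≈ 140 W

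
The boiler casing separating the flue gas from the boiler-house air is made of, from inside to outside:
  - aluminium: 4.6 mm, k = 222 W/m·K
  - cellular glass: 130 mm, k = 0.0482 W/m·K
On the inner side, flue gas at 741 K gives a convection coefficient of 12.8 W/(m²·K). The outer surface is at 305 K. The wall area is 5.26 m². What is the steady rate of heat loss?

Using the resistance-network approach (series):
R_inner film = 1/(h_i·A) = 1/(12.8×5.26) = 0.01485 K/W
R_aluminium = L/(kA) = 0.0046/(222×5.26) = 3.939×10^-6 K/W
R_cellular glass = L/(kA) = 0.13/(0.0482×5.26) = 0.5128 K/W
R_total = 0.5276 K/W
Q = ΔT / R_total = 436 / 0.5276

Q ≈ 826 W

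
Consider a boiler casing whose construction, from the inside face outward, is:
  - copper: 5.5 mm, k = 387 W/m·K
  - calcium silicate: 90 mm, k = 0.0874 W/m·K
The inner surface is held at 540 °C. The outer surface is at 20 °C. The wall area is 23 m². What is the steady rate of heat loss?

Thermal resistances in series:
R_copper = L/(kA) = 0.0055/(387×23) = 6.179×10^-7 K/W
R_calcium silicate = L/(kA) = 0.09/(0.0874×23) = 0.04477 K/W
R_total = 0.04477 K/W
Q = ΔT / R_total = 520 / 0.04477

Q ≈ 11600 W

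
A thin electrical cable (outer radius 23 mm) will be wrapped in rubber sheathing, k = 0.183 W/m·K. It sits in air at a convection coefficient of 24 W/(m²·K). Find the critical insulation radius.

For a cylinder r_cr = k/h = 0.183/24
r_cr = 7.62 mm; since the bare radius (23 mm) is above r_cr, any added insulation will reduce heat loss.

r_cr ≈ 7.62 mm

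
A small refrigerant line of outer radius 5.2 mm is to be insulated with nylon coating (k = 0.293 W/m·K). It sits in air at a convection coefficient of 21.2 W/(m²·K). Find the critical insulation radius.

r_cr ≈ 13.8 mm

For a cylinder r_cr = k/h = 0.293/21.2
r_cr = 13.8 mm; since the bare radius (5.2 mm) is below r_cr, adding a thin layer of insulation will *increase* heat loss.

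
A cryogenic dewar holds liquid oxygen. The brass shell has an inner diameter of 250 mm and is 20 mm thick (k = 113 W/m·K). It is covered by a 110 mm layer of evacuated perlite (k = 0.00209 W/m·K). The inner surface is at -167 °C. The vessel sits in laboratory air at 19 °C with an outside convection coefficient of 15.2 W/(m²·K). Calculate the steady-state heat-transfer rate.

Q ≈ 1.64 W

For a spherical shell R = (1/r₁ − 1/r₂)/(4πk); film R = 1/(h·4πr²). In series:
R_brass shell = (1/0.125 − 1/0.145)/(4π×113) = 7.771×10^-4 K/W
R_evacuated perlite = (1/0.145 − 1/0.255)/(4π×0.00209) = 113.3 K/W
R_outer film = 1/(h·4πr_o²) = 1/(15.2×4π×0.255²) = 0.08051 K/W
R_total = 113.4 K/W
Q = ΔT/R_total = 186/113.4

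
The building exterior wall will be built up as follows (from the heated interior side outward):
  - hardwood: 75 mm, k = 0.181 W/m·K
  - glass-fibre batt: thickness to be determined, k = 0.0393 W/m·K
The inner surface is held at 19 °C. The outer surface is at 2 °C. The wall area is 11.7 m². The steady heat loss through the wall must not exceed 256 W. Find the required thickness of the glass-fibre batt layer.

L ≈ 14.2 mm

Thermal resistances in series:
R_hardwood = L/(kA) = 0.075/(0.181×11.7) = 0.03542 K/W
Sum of the known resistances R_other = 0.03542 K/W
Required total resistance R_tot = ΔT/Q_allow = 17/256 = 0.06641 K/W
R_glass-fibre batt = R_tot − R_other = 0.03099 K/W
L = R·k·A = 0.03099×0.0393×11.7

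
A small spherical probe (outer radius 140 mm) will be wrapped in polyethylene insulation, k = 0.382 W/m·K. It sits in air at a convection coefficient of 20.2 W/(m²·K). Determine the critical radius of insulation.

r_cr ≈ 37.8 mm

For a sphere r_cr = 2k/h = 2×0.382/20.2
r_cr = 37.8 mm; since the bare radius (140 mm) is above r_cr, any added insulation will reduce heat loss.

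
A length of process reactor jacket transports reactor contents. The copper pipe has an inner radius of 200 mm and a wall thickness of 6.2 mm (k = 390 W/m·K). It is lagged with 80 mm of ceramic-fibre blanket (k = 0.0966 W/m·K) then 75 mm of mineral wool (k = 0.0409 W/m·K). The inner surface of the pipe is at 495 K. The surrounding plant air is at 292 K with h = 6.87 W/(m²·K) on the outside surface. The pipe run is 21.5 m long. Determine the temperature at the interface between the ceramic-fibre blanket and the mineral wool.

Radial resistances (cylindrical: R_cond = ln(r_o/r_i)/(2πkL), R_conv = 1/(h·2πrL)):
R_copper pipe wall = ln(206.2/200)/(2π×390×21.5) = 5.795×10^-7 K/W
R_ceramic-fibre blanket = ln(286.2/206.2)/(2π×0.0966×21.5) = 0.02512 K/W
R_mineral wool = ln(361.2/286.2)/(2π×0.0409×21.5) = 0.04212 K/W
R_outer film = 1/(h_o·2πr_oL) = 1/(6.87×2π×0.3612×21.5) = 0.002983 K/W
R_total = 0.07023 K/W
Q = ΔT/R_total = 203/0.07023
Q = 2890 W
T_interface = T_inner − Q·ΣR(inner→interface) = 495 − 2890×0.02512

T ≈ 422 K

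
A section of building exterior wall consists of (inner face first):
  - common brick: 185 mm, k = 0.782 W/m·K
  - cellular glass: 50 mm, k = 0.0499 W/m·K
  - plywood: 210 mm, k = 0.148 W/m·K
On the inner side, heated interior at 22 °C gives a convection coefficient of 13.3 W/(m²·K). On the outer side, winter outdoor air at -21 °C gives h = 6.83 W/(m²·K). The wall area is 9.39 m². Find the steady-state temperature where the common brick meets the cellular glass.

T ≈ 17.3 °C

Thermal resistances in series:
R_inner film = 1/(h_i·A) = 1/(13.3×9.39) = 0.008007 K/W
R_common brick = L/(kA) = 0.185/(0.782×9.39) = 0.02519 K/W
R_cellular glass = L/(kA) = 0.05/(0.0499×9.39) = 0.1067 K/W
R_plywood = L/(kA) = 0.21/(0.148×9.39) = 0.1511 K/W
R_outer film = 1/(h_o·A) = 1/(6.83×9.39) = 0.01559 K/W
R_total = 0.3066 K/W;  Q = ΔT/R_total = 43/0.3066 = 140.2 W
T_interface = T_inner − Q·ΣR(inner→interface) = 22 − 140×0.0332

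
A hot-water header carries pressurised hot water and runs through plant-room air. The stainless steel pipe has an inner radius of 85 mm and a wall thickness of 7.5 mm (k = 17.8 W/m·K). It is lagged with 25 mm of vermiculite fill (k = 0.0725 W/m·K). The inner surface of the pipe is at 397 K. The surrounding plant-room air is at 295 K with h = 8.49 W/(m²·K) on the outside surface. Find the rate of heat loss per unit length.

q′ ≈ 149 W/m

Radial resistances (cylindrical: R_cond = ln(r_o/r_i)/(2πkL), R_conv = 1/(h·2πrL)):
R_stainless steel pipe wall = ln(92.5/85)/(2π×17.8×1) = 7.561×10^-4 K/W
R_vermiculite fill = ln(117.5/92.5)/(2π×0.0725×1) = 0.5252 K/W
R_outer film = 1/(h_o·2πr_oL) = 1/(8.49×2π×0.1175×1) = 0.1595 K/W
R_total = 0.6855 K/W
Q = ΔT/R_total = 102/0.6855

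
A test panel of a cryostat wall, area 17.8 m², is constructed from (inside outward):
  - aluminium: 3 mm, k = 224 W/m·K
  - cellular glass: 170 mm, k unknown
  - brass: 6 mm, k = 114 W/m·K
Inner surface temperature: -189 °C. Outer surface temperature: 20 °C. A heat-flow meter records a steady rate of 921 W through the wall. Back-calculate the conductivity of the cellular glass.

k ≈ 0.0421 W/(m·K)

Thermal resistances in series:
R_aluminium = L/(kA) = 0.003/(224×17.8) = 7.524×10^-7 K/W
R_brass = L/(kA) = 0.006/(114×17.8) = 2.957×10^-6 K/W
Sum of known resistances R_other = 3.709×10^-6 K/W
Total R = ΔT/Q = 209/921 = 0.2269 K/W
R_cellular glass = R_total − R_other = 0.2269 K/W
k = L/(R·A) = 0.17/(0.2269×17.8)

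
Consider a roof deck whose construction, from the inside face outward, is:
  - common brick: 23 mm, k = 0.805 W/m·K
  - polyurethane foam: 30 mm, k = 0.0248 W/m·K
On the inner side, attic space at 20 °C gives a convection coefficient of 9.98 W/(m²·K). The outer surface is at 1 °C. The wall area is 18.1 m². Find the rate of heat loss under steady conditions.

Treating each layer as a thermal resistance in series:
R_inner film = 1/(h_i·A) = 1/(9.98×18.1) = 0.005536 K/W
R_common brick = L/(kA) = 0.023/(0.805×18.1) = 0.001579 K/W
R_polyurethane foam = L/(kA) = 0.03/(0.0248×18.1) = 0.06683 K/W
R_total = 0.07395 K/W
Q = ΔT / R_total = 19 / 0.07395

Q ≈ 257 W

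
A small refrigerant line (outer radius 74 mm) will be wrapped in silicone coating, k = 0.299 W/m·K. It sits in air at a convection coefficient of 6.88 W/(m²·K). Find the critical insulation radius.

For a cylinder r_cr = k/h = 0.299/6.88
r_cr = 43.5 mm; since the bare radius (74 mm) is above r_cr, any added insulation will reduce heat loss.

r_cr ≈ 43.5 mm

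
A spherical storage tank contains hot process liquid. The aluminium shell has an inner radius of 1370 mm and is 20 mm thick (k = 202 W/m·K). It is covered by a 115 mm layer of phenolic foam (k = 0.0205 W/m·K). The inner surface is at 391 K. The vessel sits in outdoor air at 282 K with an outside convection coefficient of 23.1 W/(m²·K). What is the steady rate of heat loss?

Q ≈ 507 W

Spherical conduction: R = (1/r_in − 1/r_out)/(4πk) per layer; series-sum.
R_aluminium shell = (1/1.37 − 1/1.39)/(4π×202) = 4.137×10^-6 K/W
R_phenolic foam = (1/1.39 − 1/1.505)/(4π×0.0205) = 0.2134 K/W
R_outer film = 1/(h·4πr_o²) = 1/(23.1×4π×1.505²) = 0.001521 K/W
R_total = 0.2149 K/W
Q = ΔT/R_total = 109/0.2149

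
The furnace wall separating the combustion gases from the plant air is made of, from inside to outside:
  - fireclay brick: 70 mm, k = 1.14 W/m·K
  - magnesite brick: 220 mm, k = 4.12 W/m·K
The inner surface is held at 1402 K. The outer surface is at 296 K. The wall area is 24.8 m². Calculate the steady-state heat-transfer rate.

Q ≈ 239000 W

Series thermal resistances:
R_fireclay brick = L/(kA) = 0.07/(1.14×24.8) = 0.002476 K/W
R_magnesite brick = L/(kA) = 0.22/(4.12×24.8) = 0.002153 K/W
R_total = 0.004629 K/W
Q = ΔT / R_total = 1106 / 0.004629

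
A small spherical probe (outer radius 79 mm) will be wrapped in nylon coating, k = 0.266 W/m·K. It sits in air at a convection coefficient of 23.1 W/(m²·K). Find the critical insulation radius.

r_cr ≈ 23 mm

For a sphere r_cr = 2k/h = 2×0.266/23.1
r_cr = 23 mm; since the bare radius (79 mm) is above r_cr, any added insulation will reduce heat loss.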